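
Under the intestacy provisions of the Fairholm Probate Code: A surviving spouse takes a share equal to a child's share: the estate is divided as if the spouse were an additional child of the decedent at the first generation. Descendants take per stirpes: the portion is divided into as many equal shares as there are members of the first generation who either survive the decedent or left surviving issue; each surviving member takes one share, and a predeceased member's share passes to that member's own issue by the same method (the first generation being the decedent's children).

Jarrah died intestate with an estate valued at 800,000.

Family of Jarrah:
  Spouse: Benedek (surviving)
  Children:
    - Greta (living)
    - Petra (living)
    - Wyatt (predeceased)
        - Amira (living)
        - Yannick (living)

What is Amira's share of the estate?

The spouse counts as an additional share at the children's level, so there are 4 primary shares of 200,000. Benedek takes one such share (200,000).
The children's combined portion (600,000) is divided into 3 shares of 200,000: Greta and Petra each take 200,000; Wyatt's 200,000 share passes to Wyatt's issue.
Wyatt's share (200,000) is divided into 2 shares of 100,000: Amira and Yannick each take 100,000.

Amira receives 100,000.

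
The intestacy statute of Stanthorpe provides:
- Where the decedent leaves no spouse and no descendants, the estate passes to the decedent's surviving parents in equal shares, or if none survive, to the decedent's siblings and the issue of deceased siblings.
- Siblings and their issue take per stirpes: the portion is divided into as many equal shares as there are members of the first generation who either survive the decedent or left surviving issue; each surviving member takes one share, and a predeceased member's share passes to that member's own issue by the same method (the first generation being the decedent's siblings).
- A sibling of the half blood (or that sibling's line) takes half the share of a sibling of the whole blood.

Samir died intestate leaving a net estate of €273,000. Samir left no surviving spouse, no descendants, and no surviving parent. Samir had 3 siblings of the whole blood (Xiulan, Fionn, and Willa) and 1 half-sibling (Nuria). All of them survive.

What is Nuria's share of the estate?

Nuria receives €39,000.

The entire €273,000 passes to the siblings and their issue.
Counting each half-blood sibling's line as half a unit, there are 7/2 units in €273,000, so one unit is €78,000. Whole-blood lines (Xiulan, Fionn, and Willa) take €78,000 each; half-blood lines (Nuria) take €39,000 each.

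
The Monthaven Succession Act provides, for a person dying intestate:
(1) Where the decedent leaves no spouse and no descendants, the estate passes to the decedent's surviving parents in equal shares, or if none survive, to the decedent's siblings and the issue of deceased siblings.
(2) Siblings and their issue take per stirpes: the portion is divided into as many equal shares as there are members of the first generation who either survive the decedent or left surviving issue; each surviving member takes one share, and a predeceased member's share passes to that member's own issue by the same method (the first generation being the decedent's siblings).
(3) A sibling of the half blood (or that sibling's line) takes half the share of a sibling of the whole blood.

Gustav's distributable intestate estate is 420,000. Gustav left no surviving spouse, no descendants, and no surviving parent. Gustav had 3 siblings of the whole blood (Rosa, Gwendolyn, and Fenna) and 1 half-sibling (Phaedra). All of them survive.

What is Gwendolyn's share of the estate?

Gwendolyn receives 120,000.

The entire 420,000 passes to the siblings and their issue.
Counting each half-blood sibling's line as half a unit, there are 7/2 units in 420,000, so one unit is 120,000. Whole-blood lines (Rosa, Gwendolyn, and Fenna) take 120,000 each; half-blood lines (Phaedra) take 60,000 each.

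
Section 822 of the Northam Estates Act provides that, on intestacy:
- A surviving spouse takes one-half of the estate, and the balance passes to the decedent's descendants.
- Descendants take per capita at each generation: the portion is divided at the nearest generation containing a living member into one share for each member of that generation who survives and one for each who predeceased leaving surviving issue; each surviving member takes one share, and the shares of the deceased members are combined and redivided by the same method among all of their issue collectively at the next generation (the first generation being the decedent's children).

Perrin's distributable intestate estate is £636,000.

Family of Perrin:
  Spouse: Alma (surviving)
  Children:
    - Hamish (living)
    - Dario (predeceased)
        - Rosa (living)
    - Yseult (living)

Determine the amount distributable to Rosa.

Rosa receives £106,000.

Alma takes one-half of £636,000 = £318,000. The remaining £318,000 passes to the descendants.
The descendants' portion (£318,000) is divided at the children's generation into 3 shares of £106,000. Hamish and Yseult each take £106,000. The remaining share for the deceased Dario (£106,000) is carried to the next generation.
That pool (£106,000) passes entirely to Rosa, the sole taker at the grandchildren's generation.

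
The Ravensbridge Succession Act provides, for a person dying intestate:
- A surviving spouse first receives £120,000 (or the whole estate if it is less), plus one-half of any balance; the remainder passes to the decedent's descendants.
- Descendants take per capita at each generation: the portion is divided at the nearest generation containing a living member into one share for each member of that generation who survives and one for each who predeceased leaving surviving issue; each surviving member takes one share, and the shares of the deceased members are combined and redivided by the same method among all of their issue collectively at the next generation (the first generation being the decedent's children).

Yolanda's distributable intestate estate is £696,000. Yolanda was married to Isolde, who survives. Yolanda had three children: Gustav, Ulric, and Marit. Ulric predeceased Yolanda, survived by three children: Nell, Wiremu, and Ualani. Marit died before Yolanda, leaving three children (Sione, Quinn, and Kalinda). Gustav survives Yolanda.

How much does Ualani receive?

Isolde first takes £120,000, leaving a balance of £576,000. Isolde then takes one-half of the balance (£288,000), for a total of £408,000. The remaining £288,000 passes to the descendants.
The descendants' portion (£288,000) is divided at the children's generation into 3 shares of £96,000. Gustav takes £96,000. The 2 shares of the deceased (Ulric and Marit) are combined into a pool of £192,000.
That pool (£192,000) is divided at the grandchildren's generation equally among Nell, Wiremu, Ualani, Sione, Quinn, and Kalinda: £32,000 each.

Ualani receives £32,000.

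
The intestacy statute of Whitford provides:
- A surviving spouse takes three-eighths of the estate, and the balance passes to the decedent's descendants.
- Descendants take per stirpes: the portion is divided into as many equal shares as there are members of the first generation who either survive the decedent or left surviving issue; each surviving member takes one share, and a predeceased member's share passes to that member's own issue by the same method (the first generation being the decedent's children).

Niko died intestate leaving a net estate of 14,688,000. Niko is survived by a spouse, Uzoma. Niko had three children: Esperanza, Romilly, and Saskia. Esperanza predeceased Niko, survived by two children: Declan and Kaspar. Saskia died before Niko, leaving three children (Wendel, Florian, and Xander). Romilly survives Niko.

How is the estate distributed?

Uzoma takes three-eighths of 14,688,000 = 5,508,000. The remaining 9,180,000 passes to the descendants.
The descendants' portion (9,180,000) is divided into 3 shares of 3,060,000: Romilly takes 3,060,000; Esperanza's 3,060,000 share passes to Esperanza's issue; Saskia's 3,060,000 share passes to Saskia's issue.
Esperanza's share (3,060,000) is divided into 2 shares of 1,530,000: Declan and Kaspar each take 1,530,000.
Saskia's share (3,060,000) is divided into 3 shares of 1,020,000: Wendel, Florian, and Xander each take 1,020,000.

Uzoma: 5,508,000; Declan: 1,530,000; Kaspar: 1,530,000; Romilly: 3,060,000; Wendel: 1,020,000; Florian: 1,020,000; Xander: 1,020,000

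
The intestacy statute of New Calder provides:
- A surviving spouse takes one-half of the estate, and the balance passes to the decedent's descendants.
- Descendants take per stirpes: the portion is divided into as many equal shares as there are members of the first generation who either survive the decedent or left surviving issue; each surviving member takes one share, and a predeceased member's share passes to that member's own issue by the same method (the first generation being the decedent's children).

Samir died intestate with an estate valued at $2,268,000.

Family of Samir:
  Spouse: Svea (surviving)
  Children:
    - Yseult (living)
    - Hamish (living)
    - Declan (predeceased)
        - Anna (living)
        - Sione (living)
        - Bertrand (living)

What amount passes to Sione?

Sione receives $126,000.

Svea takes one-half of $2,268,000 = $1,134,000. The remaining $1,134,000 passes to the descendants.
The descendants' portion ($1,134,000) is divided into 3 shares of $378,000: Yseult and Hamish each take $378,000; Declan's $378,000 share passes to Declan's issue.
Declan's share ($378,000) is divided into 3 shares of $126,000: Anna, Sione, and Bertrand each take $126,000.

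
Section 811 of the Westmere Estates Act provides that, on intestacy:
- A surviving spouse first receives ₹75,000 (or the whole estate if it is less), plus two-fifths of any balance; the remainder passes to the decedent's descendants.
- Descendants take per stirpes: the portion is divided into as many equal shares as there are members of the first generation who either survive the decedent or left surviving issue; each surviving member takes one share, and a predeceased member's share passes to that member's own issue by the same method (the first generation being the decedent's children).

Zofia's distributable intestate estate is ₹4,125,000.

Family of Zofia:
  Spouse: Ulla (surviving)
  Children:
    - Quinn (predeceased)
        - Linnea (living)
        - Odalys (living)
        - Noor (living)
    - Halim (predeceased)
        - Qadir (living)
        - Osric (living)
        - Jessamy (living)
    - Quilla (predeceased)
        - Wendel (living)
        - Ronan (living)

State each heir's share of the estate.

Ulla: ₹1,695,000; Linnea: ₹270,000; Odalys: ₹270,000; Noor: ₹270,000; Qadir: ₹270,000; Osric: ₹270,000; Jessamy: ₹270,000; Wendel: ₹405,000; Ronan: ₹405,000

Ulla first takes ₹75,000, leaving a balance of ₹4,050,000. Ulla then takes two-fifths of the balance (₹1,620,000), for a total of ₹1,695,000. The remaining ₹2,430,000 passes to the descendants.
The descendants' portion (₹2,430,000) is divided into 3 shares of ₹810,000: Quinn's ₹810,000 share passes to Quinn's issue; Halim's ₹810,000 share passes to Halim's issue; Quilla's ₹810,000 share passes to Quilla's issue.
Quinn's share (₹810,000) is divided into 3 shares of ₹270,000: Linnea, Odalys, and Noor each take ₹270,000.
Halim's share (₹810,000) is divided into 3 shares of ₹270,000: Qadir, Osric, and Jessamy each take ₹270,000.
Quilla's share (₹810,000) is divided into 2 shares of ₹405,000: Wendel and Ronan each take ₹405,000.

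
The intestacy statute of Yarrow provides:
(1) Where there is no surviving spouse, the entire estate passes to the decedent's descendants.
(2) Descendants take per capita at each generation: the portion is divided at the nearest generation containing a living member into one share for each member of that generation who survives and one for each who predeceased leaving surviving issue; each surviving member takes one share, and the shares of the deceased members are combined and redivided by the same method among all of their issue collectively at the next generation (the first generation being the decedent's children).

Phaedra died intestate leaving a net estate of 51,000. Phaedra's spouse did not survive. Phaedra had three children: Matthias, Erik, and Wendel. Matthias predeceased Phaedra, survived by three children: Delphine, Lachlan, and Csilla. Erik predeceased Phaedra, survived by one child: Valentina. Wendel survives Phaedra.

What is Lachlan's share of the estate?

Lachlan receives 8,500.

The entire 51,000 passes to the descendants.
That amount (51,000) is divided at the children's generation into 3 shares of 17,000. Wendel takes 17,000. The 2 shares of the deceased (Matthias and Erik) are combined into a pool of 34,000.
That pool (34,000) is divided at the grandchildren's generation equally among Delphine, Lachlan, Csilla, and Valentina: 8,500 each.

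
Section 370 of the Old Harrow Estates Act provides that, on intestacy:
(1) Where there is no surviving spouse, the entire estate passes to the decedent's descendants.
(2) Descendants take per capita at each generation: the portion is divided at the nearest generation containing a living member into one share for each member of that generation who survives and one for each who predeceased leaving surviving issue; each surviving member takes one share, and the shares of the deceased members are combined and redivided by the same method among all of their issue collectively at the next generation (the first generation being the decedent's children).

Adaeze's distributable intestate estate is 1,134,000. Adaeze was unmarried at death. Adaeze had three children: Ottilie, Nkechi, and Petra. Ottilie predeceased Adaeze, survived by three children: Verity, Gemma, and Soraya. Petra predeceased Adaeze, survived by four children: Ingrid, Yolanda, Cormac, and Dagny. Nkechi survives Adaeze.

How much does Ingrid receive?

The entire 1,134,000 passes to the descendants.
That amount (1,134,000) is divided at the children's generation into 3 shares of 378,000. Nkechi takes 378,000. The 2 shares of the deceased (Ottilie and Petra) are combined into a pool of 756,000.
That pool (756,000) is divided at the grandchildren's generation equally among Verity, Gemma, Soraya, Ingrid, Yolanda, Cormac, and Dagny: 108,000 each.

Ingrid receives 108,000.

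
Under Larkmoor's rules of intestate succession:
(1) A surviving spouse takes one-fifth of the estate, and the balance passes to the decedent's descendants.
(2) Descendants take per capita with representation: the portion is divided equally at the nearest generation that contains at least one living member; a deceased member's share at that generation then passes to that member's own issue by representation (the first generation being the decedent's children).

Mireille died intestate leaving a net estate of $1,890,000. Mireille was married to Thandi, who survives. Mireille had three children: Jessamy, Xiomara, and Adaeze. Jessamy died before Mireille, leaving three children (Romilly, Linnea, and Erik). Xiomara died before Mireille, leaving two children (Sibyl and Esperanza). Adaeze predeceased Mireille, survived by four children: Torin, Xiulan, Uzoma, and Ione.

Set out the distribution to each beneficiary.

Thandi: $378,000; Romilly: $168,000; Linnea: $168,000; Erik: $168,000; Sibyl: $168,000; Esperanza: $168,000; Torin: $168,000; Xiulan: $168,000; Uzoma: $168,000; Ione: $168,000

Thandi takes one-fifth of $1,890,000 = $378,000. The remaining $1,512,000 passes to the descendants.
No child survives, so the initial division is made at the grandchildren's generation.
The descendants' portion ($1,512,000) is divided into 9 shares of $168,000: Romilly, Linnea, Erik, Sibyl, Esperanza, Torin, Xiulan, Uzoma, and Ione each take $168,000.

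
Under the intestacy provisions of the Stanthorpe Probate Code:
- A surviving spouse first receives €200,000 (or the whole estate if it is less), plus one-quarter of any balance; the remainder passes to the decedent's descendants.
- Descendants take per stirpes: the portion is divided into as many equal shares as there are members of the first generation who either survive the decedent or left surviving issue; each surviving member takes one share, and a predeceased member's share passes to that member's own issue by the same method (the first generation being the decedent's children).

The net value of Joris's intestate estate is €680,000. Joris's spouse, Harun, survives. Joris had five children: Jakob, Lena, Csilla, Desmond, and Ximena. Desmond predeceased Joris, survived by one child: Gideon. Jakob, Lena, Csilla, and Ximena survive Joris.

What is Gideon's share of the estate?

Harun first takes €200,000, leaving a balance of €480,000. Harun then takes one-quarter of the balance (€120,000), for a total of €320,000. The remaining €360,000 passes to the descendants.
The descendants' portion (€360,000) is divided into 5 shares of €72,000: Jakob, Lena, Csilla, and Ximena each take €72,000; Desmond's €72,000 share passes to Desmond's issue.
Desmond's share (€72,000) passes entirely to Gideon.

Gideon receives €72,000.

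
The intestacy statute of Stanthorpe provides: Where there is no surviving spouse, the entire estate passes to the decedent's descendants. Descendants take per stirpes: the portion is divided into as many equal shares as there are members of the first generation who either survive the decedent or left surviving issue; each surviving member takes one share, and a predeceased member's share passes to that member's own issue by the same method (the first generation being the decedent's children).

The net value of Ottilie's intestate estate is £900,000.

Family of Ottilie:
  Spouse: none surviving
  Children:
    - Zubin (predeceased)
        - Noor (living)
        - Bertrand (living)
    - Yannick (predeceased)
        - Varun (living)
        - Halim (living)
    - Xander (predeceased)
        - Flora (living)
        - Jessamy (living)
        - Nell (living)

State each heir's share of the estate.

Noor: £150,000; Bertrand: £150,000; Varun: £150,000; Halim: £150,000; Flora: £100,000; Jessamy: £100,000; Nell: £100,000

The entire £900,000 passes to the descendants.
That amount (£900,000) is divided into 3 shares of £300,000: Zubin's £300,000 share passes to Zubin's issue; Yannick's £300,000 share passes to Yannick's issue; Xander's £300,000 share passes to Xander's issue.
Zubin's share (£300,000) is divided into 2 shares of £150,000: Noor and Bertrand each take £150,000.
Yannick's share (£300,000) is divided into 2 shares of £150,000: Varun and Halim each take £150,000.
Xander's share (£300,000) is divided into 3 shares of £100,000: Flora, Jessamy, and Nell each take £100,000.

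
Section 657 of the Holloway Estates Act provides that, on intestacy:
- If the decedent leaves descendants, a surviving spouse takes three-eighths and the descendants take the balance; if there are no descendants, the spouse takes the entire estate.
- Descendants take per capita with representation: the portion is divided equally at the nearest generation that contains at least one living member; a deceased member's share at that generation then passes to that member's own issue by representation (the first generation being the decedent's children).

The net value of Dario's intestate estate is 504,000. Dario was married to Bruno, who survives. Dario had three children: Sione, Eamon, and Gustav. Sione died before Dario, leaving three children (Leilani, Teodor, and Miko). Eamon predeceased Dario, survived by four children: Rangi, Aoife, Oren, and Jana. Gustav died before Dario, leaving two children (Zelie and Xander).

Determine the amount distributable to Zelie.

Bruno takes three-eighths of 504,000 = 189,000. The remaining 315,000 passes to the descendants.
No child survives, so the initial division is made at the grandchildren's generation.
The descendants' portion (315,000) is divided into 9 shares of 35,000: Leilani, Teodor, Miko, Rangi, Aoife, Oren, Jana, Zelie, and Xander each take 35,000.

Zelie receives 35,000.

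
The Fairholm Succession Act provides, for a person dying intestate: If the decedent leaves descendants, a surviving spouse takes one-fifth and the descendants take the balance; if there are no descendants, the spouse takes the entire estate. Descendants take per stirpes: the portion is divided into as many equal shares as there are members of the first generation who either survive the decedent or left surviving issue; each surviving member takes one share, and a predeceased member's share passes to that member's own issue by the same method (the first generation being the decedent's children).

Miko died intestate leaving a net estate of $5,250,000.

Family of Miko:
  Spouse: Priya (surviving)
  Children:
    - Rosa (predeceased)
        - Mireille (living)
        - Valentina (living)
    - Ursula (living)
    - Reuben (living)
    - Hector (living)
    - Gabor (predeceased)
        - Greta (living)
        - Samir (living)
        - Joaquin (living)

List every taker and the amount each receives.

Priya takes one-fifth of $5,250,000 = $1,050,000. The remaining $4,200,000 passes to the descendants.
The descendants' portion ($4,200,000) is divided into 5 shares of $840,000: Ursula, Reuben, and Hector each take $840,000; Rosa's $840,000 share passes to Rosa's issue; Gabor's $840,000 share passes to Gabor's issue.
Rosa's share ($840,000) is divided into 2 shares of $420,000: Mireille and Valentina each take $420,000.
Gabor's share ($840,000) is divided into 3 shares of $280,000: Greta, Samir, and Joaquin each take $280,000.

Priya: $1,050,000; Mireille: $420,000; Valentina: $420,000; Ursula: $840,000; Reuben: $840,000; Hector: $840,000; Greta: $280,000; Samir: $280,000; Joaquin: $280,000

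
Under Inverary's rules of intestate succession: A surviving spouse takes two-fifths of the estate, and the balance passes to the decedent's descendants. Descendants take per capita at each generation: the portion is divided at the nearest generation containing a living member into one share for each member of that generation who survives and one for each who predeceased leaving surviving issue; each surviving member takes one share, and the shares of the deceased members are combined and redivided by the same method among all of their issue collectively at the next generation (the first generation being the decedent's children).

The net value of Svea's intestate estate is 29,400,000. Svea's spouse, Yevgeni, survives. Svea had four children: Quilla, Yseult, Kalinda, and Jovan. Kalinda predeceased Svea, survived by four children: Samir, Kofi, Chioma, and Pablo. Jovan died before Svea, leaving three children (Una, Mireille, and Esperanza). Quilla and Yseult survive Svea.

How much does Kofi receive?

Kofi receives 1,260,000.

Yevgeni takes two-fifths of 29,400,000 = 11,760,000. The remaining 17,640,000 passes to the descendants.
The descendants' portion (17,640,000) is divided at the children's generation into 4 shares of 4,410,000. Quilla and Yseult each take 4,410,000. The 2 shares of the deceased (Kalinda and Jovan) are combined into a pool of 8,820,000.
That pool (8,820,000) is divided at the grandchildren's generation equally among Samir, Kofi, Chioma, Pablo, Una, Mireille, and Esperanza: 1,260,000 each.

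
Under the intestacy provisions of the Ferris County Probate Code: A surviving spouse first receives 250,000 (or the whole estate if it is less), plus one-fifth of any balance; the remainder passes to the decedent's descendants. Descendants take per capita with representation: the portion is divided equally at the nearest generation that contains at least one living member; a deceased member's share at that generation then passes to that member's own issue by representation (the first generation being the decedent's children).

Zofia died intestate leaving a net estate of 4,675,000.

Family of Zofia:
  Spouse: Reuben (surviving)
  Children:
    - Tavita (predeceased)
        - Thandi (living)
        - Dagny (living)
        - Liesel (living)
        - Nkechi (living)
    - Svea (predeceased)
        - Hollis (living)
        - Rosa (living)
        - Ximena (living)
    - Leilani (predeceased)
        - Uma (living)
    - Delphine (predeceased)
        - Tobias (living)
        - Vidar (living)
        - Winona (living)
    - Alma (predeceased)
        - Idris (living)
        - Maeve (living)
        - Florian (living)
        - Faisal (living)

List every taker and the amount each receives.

Reuben: 1,135,000; Thandi: 236,000; Dagny: 236,000; Liesel: 236,000; Nkechi: 236,000; Hollis: 236,000; Rosa: 236,000; Ximena: 236,000; Uma: 236,000; Tobias: 236,000; Vidar: 236,000; Winona: 236,000; Idris: 236,000; Maeve: 236,000; Florian: 236,000; Faisal: 236,000

Reuben first takes 250,000, leaving a balance of 4,425,000. Reuben then takes one-fifth of the balance (885,000), for a total of 1,135,000. The remaining 3,540,000 passes to the descendants.
No child survives, so the initial division is made at the grandchildren's generation.
The descendants' portion (3,540,000) is divided into 15 shares of 236,000: Thandi, Dagny, Liesel, Nkechi, Hollis, Rosa, Ximena, Uma, Tobias, Vidar, Winona, Idris, Maeve, Florian, and Faisal each take 236,000.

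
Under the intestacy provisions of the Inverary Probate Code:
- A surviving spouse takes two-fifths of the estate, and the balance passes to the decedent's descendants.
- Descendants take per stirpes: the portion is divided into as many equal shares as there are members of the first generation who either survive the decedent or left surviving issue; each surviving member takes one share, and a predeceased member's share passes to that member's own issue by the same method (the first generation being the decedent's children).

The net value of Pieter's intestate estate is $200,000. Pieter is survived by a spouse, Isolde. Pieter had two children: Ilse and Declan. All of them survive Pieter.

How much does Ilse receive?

Isolde takes two-fifths of $200,000 = $80,000. The remaining $120,000 passes to the descendants.
The descendants' portion ($120,000) is divided into 2 shares of $60,000: Ilse and Declan each take $60,000.

Ilse receives $60,000.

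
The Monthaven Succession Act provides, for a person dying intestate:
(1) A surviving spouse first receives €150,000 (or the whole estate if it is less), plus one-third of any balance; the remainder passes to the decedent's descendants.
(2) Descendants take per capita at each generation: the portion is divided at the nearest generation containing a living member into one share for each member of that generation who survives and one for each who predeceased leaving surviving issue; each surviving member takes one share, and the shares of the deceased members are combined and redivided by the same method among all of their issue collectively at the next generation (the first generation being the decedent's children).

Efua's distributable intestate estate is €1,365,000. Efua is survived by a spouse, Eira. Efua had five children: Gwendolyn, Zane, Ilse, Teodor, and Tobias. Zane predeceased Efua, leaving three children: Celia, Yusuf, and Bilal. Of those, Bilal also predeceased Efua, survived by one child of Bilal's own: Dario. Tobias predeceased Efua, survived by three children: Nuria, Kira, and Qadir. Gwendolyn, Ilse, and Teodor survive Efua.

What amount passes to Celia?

Celia receives €54,000.

Eira first takes €150,000, leaving a balance of €1,215,000. Eira then takes one-third of the balance (€405,000), for a total of €555,000. The remaining €810,000 passes to the descendants.
The descendants' portion (€810,000) is divided at the children's generation into 5 shares of €162,000. Gwendolyn, Ilse, and Teodor each take €162,000. The 2 shares of the deceased (Zane and Tobias) are combined into a pool of €324,000.
That pool (€324,000) is divided at the grandchildren's generation into 6 shares of €54,000. Celia, Yusuf, Nuria, Kira, and Qadir each take €54,000. The remaining share for the deceased Bilal (€54,000) is carried to the next generation.
That pool (€54,000) passes entirely to Dario, the sole taker at the great-grandchildren's generation.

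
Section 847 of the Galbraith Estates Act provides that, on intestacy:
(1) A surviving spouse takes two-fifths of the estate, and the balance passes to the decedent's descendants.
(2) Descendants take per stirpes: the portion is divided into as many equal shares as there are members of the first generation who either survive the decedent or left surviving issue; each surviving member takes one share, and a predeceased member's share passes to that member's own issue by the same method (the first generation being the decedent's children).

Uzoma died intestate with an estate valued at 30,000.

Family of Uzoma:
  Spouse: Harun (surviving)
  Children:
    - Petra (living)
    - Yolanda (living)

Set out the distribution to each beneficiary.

Harun: 12,000; Petra: 9,000; Yolanda: 9,000

Harun takes two-fifths of 30,000 = 12,000. The remaining 18,000 passes to the descendants.
The descendants' portion (18,000) is divided into 2 shares of 9,000: Petra and Yolanda each take 9,000.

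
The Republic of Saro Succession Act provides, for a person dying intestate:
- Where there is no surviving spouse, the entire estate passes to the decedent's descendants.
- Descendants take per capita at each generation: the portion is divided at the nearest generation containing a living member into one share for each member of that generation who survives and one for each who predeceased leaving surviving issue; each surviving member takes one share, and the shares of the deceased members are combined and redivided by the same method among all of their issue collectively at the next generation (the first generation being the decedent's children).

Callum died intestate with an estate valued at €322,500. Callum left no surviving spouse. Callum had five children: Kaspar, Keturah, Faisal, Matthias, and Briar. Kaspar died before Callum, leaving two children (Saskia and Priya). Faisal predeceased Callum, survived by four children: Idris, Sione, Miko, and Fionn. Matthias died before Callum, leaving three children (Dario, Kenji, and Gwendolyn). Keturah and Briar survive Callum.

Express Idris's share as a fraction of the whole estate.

Idris receives 1/15 of the estate.

The entire €322,500 passes to the descendants.
That amount (€322,500) is divided at the children's generation into 5 shares of €64,500. Keturah and Briar each take €64,500. The 3 shares of the deceased (Kaspar, Faisal, and Matthias) are combined into a pool of €193,500.
That pool (€193,500) is divided at the grandchildren's generation equally among Saskia, Priya, Idris, Sione, Miko, Fionn, Dario, Kenji, and Gwendolyn: €21,500 each.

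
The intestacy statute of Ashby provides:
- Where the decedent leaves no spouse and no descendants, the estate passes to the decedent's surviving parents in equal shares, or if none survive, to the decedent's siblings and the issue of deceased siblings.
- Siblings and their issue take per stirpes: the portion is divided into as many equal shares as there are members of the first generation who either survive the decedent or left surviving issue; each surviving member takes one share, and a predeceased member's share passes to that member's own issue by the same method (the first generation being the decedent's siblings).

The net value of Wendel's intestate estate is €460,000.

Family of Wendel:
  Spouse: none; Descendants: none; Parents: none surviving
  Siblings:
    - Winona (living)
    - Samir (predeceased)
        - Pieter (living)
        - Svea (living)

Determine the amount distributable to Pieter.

Pieter receives €115,000.

The entire €460,000 passes to the siblings and their issue.
That amount (€460,000) is divided into 2 shares of €230,000: Winona takes €230,000; Samir's €230,000 share passes to Samir's issue.
Samir's share (€230,000) is divided into 2 shares of €115,000: Pieter and Svea each take €115,000.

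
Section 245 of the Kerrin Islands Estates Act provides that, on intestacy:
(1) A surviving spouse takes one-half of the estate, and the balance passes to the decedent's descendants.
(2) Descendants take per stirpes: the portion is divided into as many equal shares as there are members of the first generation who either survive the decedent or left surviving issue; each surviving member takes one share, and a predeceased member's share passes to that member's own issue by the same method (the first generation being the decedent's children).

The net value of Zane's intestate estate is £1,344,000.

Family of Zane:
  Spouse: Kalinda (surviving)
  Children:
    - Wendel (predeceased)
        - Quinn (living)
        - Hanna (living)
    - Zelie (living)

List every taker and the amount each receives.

Kalinda takes one-half of £1,344,000 = £672,000. The remaining £672,000 passes to the descendants.
The descendants' portion (£672,000) is divided into 2 shares of £336,000: Zelie takes £336,000; Wendel's £336,000 share passes to Wendel's issue.
Wendel's share (£336,000) is divided into 2 shares of £168,000: Quinn and Hanna each take £168,000.

Kalinda: £672,000; Quinn: £168,000; Hanna: £168,000; Zelie: £336,000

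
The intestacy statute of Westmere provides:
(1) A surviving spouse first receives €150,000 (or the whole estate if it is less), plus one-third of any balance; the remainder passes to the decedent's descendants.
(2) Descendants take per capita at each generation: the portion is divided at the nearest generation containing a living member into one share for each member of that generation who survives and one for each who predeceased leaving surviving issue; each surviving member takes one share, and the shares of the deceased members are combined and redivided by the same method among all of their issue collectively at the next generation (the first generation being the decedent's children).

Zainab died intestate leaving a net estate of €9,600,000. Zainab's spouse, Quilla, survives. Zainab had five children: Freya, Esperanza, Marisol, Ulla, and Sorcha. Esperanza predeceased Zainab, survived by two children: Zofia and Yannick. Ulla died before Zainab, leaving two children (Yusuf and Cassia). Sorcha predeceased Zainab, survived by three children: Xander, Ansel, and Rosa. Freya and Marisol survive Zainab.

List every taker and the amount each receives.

Quilla first takes €150,000, leaving a balance of €9,450,000. Quilla then takes one-third of the balance (€3,150,000), for a total of €3,300,000. The remaining €6,300,000 passes to the descendants.
The descendants' portion (€6,300,000) is divided at the children's generation into 5 shares of €1,260,000. Freya and Marisol each take €1,260,000. The 3 shares of the deceased (Esperanza, Ulla, and Sorcha) are combined into a pool of €3,780,000.
That pool (€3,780,000) is divided at the grandchildren's generation equally among Zofia, Yannick, Yusuf, Cassia, Xander, Ansel, and Rosa: €540,000 each.

Quilla: €3,300,000; Freya: €1,260,000; Zofia: €540,000; Yannick: €540,000; Marisol: €1,260,000; Yusuf: €540,000; Cassia: €540,000; Xander: €540,000; Ansel: €540,000; Rosa: €540,000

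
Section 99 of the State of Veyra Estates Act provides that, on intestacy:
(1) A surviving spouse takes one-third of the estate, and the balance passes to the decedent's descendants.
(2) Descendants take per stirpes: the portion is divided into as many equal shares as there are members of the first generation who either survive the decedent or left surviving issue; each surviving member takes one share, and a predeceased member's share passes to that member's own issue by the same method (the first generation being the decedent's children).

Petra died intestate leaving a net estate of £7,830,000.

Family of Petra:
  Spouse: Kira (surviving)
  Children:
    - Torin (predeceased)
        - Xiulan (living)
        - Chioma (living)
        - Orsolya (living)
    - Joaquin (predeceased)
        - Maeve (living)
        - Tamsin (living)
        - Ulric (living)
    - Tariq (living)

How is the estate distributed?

Kira: £2,610,000; Xiulan: £580,000; Chioma: £580,000; Orsolya: £580,000; Maeve: £580,000; Tamsin: £580,000; Ulric: £580,000; Tariq: £1,740,000

Kira takes one-third of £7,830,000 = £2,610,000. The remaining £5,220,000 passes to the descendants.
The descendants' portion (£5,220,000) is divided into 3 shares of £1,740,000: Tariq takes £1,740,000; Torin's £1,740,000 share passes to Torin's issue; Joaquin's £1,740,000 share passes to Joaquin's issue.
Torin's share (£1,740,000) is divided into 3 shares of £580,000: Xiulan, Chioma, and Orsolya each take £580,000.
Joaquin's share (£1,740,000) is divided into 3 shares of £580,000: Maeve, Tamsin, and Ulric each take £580,000.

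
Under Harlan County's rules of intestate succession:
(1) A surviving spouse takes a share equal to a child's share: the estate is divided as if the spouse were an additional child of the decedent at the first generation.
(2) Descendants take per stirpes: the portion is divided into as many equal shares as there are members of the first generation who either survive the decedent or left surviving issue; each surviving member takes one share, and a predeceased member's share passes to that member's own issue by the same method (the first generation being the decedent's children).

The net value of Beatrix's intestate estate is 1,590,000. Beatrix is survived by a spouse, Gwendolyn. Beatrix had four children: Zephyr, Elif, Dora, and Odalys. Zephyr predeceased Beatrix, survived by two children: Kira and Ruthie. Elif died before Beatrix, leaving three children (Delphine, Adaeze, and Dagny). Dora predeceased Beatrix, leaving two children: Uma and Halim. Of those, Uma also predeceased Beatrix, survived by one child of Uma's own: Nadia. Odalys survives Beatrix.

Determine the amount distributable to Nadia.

The spouse counts as an additional share at the children's level, so there are 5 primary shares of 318,000. Gwendolyn takes one such share (318,000).
The children's combined portion (1,272,000) is divided into 4 shares of 318,000: Odalys takes 318,000; Zephyr's 318,000 share passes to Zephyr's issue; Elif's 318,000 share passes to Elif's issue; Dora's 318,000 share passes to Dora's issue.
Zephyr's share (318,000) is divided into 2 shares of 159,000: Kira and Ruthie each take 159,000.
Elif's share (318,000) is divided into 3 shares of 106,000: Delphine, Adaeze, and Dagny each take 106,000.
Dora's share (318,000) is divided into 2 shares of 159,000: Halim takes 159,000; Uma's 159,000 share passes to Uma's issue.
Uma's share (159,000) passes entirely to Nadia.

Nadia receives 159,000.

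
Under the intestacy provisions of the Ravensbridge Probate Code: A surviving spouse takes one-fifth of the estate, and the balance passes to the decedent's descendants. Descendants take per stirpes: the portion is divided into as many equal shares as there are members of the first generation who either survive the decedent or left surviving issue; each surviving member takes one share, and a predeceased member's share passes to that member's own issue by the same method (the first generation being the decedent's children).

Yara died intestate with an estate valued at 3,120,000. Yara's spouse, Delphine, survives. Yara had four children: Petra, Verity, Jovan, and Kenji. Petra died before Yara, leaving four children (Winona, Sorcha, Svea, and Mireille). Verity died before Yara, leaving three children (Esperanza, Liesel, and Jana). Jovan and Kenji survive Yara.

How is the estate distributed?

Delphine: 624,000; Winona: 156,000; Sorcha: 156,000; Svea: 156,000; Mireille: 156,000; Esperanza: 208,000; Liesel: 208,000; Jana: 208,000; Jovan: 624,000; Kenji: 624,000

Delphine takes one-fifth of 3,120,000 = 624,000. The remaining 2,496,000 passes to the descendants.
The descendants' portion (2,496,000) is divided into 4 shares of 624,000: Jovan and Kenji each take 624,000; Petra's 624,000 share passes to Petra's issue; Verity's 624,000 share passes to Verity's issue.
Petra's share (624,000) is divided into 4 shares of 156,000: Winona, Sorcha, Svea, and Mireille each take 156,000.
Verity's share (624,000) is divided into 3 shares of 208,000: Esperanza, Liesel, and Jana each take 208,000.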